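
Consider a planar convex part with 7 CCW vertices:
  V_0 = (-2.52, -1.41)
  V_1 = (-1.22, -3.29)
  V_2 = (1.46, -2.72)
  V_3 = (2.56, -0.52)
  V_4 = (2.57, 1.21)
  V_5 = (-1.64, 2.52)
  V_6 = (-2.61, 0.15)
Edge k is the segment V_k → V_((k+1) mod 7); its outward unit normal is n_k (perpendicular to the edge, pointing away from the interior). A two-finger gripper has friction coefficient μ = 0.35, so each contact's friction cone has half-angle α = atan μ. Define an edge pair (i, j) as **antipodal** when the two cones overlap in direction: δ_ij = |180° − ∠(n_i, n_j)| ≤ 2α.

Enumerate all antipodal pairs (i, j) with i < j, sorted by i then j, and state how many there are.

count = 7; pairs: (0,3), (0,4), (1,4), (2,5), (2,6), (3,5), (3,6)

α = atan 0.35 = 19.29°;  2α = 38.58°
n_0 = (-0.8225, -0.5688)
n_1 = (+0.2080, -0.9781)
n_2 = (+0.8944, -0.4472)
n_3 = (+1.0000, -0.0058)
n_4 = (+0.2971, +0.9548)
n_5 = (-0.9255, +0.3788)
n_6 = (-0.9983, -0.0576)
  (0,1): δ = 112.66°  ·
  (0,2): δ = 61.23°  ·
  (0,3): δ = 34.99°  ✓
  (0,4): δ = 38.05°  ✓
  (0,5): δ = 123.08°  ·
  (0,6): δ = 148.64°  ·
  (1,2): δ = 128.57°  ·
  (1,3): δ = 102.34°  ·
  (1,4): δ = 29.29°  ✓
  (1,5): δ = 55.73°  ·
  (1,6): δ = 81.29°  ·
  (2,3): δ = 153.77°  ·
  (2,4): δ = 80.72°  ·
  (2,5): δ = 4.31°  ✓
  (2,6): δ = 29.87°  ✓
  (3,4): δ = 106.95°  ·
  (3,5): δ = 21.93°  ✓
  (3,6): δ = 3.63°  ✓
  (4,5): δ = 94.97°  ·
  (4,6): δ = 69.41°  ·
  (5,6): δ = 154.44°  ·
antipodal pairs: 7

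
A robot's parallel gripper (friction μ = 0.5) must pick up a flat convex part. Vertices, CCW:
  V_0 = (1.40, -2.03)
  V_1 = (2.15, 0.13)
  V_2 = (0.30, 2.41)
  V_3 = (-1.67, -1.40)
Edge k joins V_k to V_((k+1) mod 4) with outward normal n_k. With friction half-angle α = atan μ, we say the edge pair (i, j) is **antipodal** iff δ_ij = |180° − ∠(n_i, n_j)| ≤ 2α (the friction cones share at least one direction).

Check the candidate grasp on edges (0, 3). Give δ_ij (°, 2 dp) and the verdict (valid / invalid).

δ = 97.55°, invalid

α = atan 0.5 = 26.57°;  2α = 53.13°
edge 0: e_0 = (+0.75, +2.16);  n_0 = (+0.9447, -0.3280)
edge 3: e_3 = (+3.07, -0.63);  n_3 = (-0.2010, -0.9796)
∠(n_0, n_3) = 82.45°
δ = |180° − 82.45°| = 97.55°
97.55° > 2α = 53.13°  →  invalid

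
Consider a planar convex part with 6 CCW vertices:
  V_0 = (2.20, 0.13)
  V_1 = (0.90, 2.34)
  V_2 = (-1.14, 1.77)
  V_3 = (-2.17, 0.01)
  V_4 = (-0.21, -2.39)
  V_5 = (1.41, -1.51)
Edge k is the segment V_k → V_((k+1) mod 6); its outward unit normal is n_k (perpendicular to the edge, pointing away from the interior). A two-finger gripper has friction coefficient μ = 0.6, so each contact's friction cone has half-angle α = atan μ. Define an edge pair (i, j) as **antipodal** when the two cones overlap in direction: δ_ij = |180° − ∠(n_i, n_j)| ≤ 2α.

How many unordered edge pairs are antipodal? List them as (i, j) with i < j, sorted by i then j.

count = 6; pairs: (0,2), (0,3), (1,4), (1,5), (2,4), (2,5)

α = atan 0.6 = 30.96°;  2α = 61.93°
n_0 = (+0.8619, +0.5070)
n_1 = (-0.2691, +0.9631)
n_2 = (-0.8631, +0.5051)
n_3 = (-0.7745, -0.6325)
n_4 = (+0.4773, -0.8787)
n_5 = (+0.9009, -0.4340)
  (0,1): δ = 104.85°  ·
  (0,2): δ = 60.80°  ✓
  (0,3): δ = 8.77°  ✓
  (0,4): δ = 88.05°  ·
  (0,5): δ = 123.81°  ·
  (1,2): δ = 135.95°  ·
  (1,3): δ = 66.37°  ·
  (1,4): δ = 12.90°  ✓
  (1,5): δ = 48.67°  ✓
  (2,3): δ = 110.43°  ·
  (2,4): δ = 31.15°  ✓
  (2,5): δ = 4.62°  ✓
  (3,4): δ = 100.73°  ·
  (3,5): δ = 64.96°  ·
  (4,5): δ = 144.23°  ·
antipodal pairs: 6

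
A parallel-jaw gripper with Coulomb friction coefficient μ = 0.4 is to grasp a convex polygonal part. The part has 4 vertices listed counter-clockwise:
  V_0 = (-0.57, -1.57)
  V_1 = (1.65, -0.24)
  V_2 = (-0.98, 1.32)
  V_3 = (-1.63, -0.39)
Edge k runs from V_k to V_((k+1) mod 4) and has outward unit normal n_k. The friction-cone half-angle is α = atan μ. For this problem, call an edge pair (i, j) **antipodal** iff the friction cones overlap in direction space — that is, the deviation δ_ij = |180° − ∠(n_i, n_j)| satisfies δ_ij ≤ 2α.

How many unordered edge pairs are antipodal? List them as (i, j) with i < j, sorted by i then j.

count = 2; pairs: (0,2), (1,3)

α = atan 0.4 = 21.80°;  2α = 43.60°
n_0 = (+0.5139, -0.8578)
n_1 = (+0.5102, +0.8601)
n_2 = (-0.9347, +0.3553)
n_3 = (-0.7439, -0.6683)
  (0,1): δ = 61.60°  ·
  (0,2): δ = 38.26°  ✓
  (0,3): δ = 101.01°  ·
  (1,2): δ = 80.14°  ·
  (1,3): δ = 17.39°  ✓
  (2,3): δ = 117.25°  ·
antipodal pairs: 2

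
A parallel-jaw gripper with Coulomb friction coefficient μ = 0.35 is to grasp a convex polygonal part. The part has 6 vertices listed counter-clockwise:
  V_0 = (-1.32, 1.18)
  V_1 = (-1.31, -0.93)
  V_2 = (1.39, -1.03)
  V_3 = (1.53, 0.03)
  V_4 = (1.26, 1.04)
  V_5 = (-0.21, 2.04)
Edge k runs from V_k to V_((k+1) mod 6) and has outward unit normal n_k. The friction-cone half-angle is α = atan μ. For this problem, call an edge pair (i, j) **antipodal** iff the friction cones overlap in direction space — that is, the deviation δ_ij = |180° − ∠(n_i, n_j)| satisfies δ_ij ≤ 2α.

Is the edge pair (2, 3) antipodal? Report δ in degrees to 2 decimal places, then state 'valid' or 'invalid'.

α = atan 0.35 = 19.29°;  2α = 38.58°
edge 2: e_2 = (+0.14, +1.06);  n_2 = (+0.9914, -0.1309)
edge 3: e_3 = (-0.27, +1.01);  n_3 = (+0.9661, +0.2583)
∠(n_2, n_3) = 22.49°
δ = |180° − 22.49°| = 157.51°
157.51° > 2α = 38.58°  →  invalid

δ = 157.51°, invalid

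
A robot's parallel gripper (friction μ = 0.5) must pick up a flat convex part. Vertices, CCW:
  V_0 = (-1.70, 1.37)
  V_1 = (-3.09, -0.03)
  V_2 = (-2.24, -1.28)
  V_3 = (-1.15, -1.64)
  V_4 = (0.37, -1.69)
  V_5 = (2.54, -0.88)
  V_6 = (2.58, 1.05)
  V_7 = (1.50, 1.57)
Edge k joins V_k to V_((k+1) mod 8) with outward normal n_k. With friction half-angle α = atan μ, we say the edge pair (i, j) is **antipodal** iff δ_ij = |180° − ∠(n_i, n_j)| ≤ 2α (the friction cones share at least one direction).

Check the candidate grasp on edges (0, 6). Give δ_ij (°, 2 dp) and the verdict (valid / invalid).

α = atan 0.5 = 26.57°;  2α = 53.13°
edge 0: e_0 = (-1.39, -1.40);  n_0 = (-0.7096, +0.7046)
edge 6: e_6 = (-1.08, +0.52);  n_6 = (+0.4338, +0.9010)
∠(n_0, n_6) = 70.92°
δ = |180° − 70.92°| = 109.08°
109.08° > 2α = 53.13°  →  invalid

δ = 109.08°, invalid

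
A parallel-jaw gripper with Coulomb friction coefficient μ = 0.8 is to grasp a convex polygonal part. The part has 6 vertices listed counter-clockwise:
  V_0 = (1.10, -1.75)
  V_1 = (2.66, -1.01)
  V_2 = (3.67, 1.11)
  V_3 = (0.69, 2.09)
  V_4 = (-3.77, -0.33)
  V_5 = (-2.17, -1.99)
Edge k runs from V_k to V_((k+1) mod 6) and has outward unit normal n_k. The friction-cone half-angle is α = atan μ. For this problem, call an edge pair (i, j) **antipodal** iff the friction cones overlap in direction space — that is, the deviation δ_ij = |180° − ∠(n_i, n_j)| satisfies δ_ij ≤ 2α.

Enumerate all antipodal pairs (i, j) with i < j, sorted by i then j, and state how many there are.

count = 8; pairs: (0,2), (0,3), (1,3), (1,4), (2,4), (2,5), (3,4), (3,5)

α = atan 0.8 = 38.66°;  2α = 77.32°
n_0 = (+0.4286, -0.9035)
n_1 = (+0.9028, -0.4301)
n_2 = (+0.3124, +0.9500)
n_3 = (-0.4769, +0.8789)
n_4 = (-0.7200, -0.6940)
n_5 = (+0.0732, -0.9973)
  (0,1): δ = 140.85°  ·
  (0,2): δ = 43.58°  ✓
  (0,3): δ = 3.11°  ✓
  (0,4): δ = 108.57°  ·
  (0,5): δ = 158.82°  ·
  (1,2): δ = 82.73°  ·
  (1,3): δ = 36.04°  ✓
  (1,4): δ = 69.42°  ✓
  (1,5): δ = 119.67°  ·
  (2,3): δ = 133.31°  ·
  (2,4): δ = 27.85°  ✓
  (2,5): δ = 22.40°  ✓
  (3,4): δ = 74.54°  ✓
  (3,5): δ = 24.29°  ✓
  (4,5): δ = 129.75°  ·
antipodal pairs: 8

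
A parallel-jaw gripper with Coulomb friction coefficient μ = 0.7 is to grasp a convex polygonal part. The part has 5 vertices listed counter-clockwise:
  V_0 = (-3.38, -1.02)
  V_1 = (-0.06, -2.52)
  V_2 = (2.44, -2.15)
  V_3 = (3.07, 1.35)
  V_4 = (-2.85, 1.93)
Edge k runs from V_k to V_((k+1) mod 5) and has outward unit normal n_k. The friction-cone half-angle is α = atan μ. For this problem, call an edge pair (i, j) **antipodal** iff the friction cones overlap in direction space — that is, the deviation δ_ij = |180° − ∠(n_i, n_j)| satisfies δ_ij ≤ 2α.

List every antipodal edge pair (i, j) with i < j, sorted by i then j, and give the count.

count = 3; pairs: (0,3), (1,3), (2,4)

α = atan 0.7 = 34.99°;  2α = 69.98°
n_0 = (-0.4117, -0.9113)
n_1 = (+0.1464, -0.9892)
n_2 = (+0.9842, -0.1772)
n_3 = (+0.0975, +0.9952)
n_4 = (-0.9842, +0.1768)
  (0,1): δ = 147.27°  ·
  (0,2): δ = 75.89°  ·
  (0,3): δ = 18.72°  ✓
  (0,4): δ = 104.13°  ·
  (1,2): δ = 108.62°  ·
  (1,3): δ = 14.01°  ✓
  (1,4): δ = 71.40°  ·
  (2,3): δ = 85.39°  ·
  (2,4): δ = 0.02°  ✓
  (3,4): δ = 94.59°  ·
antipodal pairs: 3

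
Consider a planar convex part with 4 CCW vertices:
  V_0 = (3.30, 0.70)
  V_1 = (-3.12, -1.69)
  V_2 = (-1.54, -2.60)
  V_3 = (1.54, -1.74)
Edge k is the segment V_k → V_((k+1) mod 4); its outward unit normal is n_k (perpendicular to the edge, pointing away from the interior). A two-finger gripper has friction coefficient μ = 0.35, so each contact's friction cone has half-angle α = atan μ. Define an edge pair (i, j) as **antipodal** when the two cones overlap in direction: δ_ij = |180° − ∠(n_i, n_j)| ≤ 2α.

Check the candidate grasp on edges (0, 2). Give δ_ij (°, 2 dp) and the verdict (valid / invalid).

δ = 4.82°, valid

α = atan 0.35 = 19.29°;  2α = 38.58°
edge 0: e_0 = (-6.42, -2.39);  n_0 = (-0.3489, +0.9372)
edge 2: e_2 = (+3.08, +0.86);  n_2 = (+0.2689, -0.9632)
∠(n_0, n_2) = 175.18°
δ = |180° − 175.18°| = 4.82°
4.82° ≤ 2α = 38.58°  →  valid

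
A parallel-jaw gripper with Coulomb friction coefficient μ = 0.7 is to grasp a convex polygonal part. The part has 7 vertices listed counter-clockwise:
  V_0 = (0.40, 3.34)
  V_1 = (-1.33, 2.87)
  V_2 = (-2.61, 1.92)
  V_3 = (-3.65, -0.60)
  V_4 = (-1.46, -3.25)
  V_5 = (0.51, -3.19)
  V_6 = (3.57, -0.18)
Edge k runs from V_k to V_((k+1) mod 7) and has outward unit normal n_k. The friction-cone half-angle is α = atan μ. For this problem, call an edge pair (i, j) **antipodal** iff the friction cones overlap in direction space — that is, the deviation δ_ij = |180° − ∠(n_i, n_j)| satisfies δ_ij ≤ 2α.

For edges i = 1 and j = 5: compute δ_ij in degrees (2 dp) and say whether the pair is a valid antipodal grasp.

δ = 7.95°, valid

α = atan 0.7 = 34.99°;  2α = 69.98°
edge 1: e_1 = (-1.28, -0.95);  n_1 = (-0.5960, +0.8030)
edge 5: e_5 = (+3.06, +3.01);  n_5 = (+0.7013, -0.7129)
∠(n_1, n_5) = 172.05°
δ = |180° − 172.05°| = 7.95°
7.95° ≤ 2α = 69.98°  →  valid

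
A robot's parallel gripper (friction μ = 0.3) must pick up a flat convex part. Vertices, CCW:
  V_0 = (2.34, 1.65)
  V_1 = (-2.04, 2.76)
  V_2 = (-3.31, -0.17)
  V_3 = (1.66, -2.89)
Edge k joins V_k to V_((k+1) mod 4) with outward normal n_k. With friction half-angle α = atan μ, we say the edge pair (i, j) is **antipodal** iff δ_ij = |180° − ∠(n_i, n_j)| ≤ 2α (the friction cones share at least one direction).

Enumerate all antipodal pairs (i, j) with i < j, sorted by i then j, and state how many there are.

α = atan 0.3 = 16.70°;  2α = 33.40°
n_0 = (+0.2457, +0.9694)
n_1 = (-0.9175, +0.3977)
n_2 = (-0.4801, -0.8772)
n_3 = (+0.9890, -0.1481)
  (0,1): δ = 99.21°  ·
  (0,2): δ = 14.47°  ✓
  (0,3): δ = 95.70°  ·
  (1,2): δ = 95.26°  ·
  (1,3): δ = 14.92°  ✓
  (2,3): δ = 69.83°  ·
antipodal pairs: 2

count = 2; pairs: (0,2), (1,3)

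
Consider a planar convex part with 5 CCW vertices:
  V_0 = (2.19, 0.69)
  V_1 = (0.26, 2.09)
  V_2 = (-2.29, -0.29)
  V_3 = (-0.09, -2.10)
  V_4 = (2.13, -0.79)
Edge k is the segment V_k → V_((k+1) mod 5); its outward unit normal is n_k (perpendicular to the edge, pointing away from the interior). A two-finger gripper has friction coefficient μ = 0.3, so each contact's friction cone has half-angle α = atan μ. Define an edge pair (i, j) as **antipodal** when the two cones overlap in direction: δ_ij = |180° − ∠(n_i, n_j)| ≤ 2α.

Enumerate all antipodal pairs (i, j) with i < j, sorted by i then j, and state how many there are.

count = 2; pairs: (0,2), (1,3)

α = atan 0.3 = 16.70°;  2α = 33.40°
n_0 = (+0.5872, +0.8095)
n_1 = (-0.6823, +0.7311)
n_2 = (-0.6353, -0.7722)
n_3 = (+0.5082, -0.8612)
n_4 = (+0.9992, -0.0405)
  (0,1): δ = 101.02°  ·
  (0,2): δ = 3.49°  ✓
  (0,3): δ = 66.50°  ·
  (0,4): δ = 123.64°  ·
  (1,2): δ = 82.47°  ·
  (1,3): δ = 12.48°  ✓
  (1,4): δ = 44.65°  ·
  (2,3): δ = 110.01°  ·
  (2,4): δ = 52.88°  ·
  (3,4): δ = 122.87°  ·
antipodal pairs: 2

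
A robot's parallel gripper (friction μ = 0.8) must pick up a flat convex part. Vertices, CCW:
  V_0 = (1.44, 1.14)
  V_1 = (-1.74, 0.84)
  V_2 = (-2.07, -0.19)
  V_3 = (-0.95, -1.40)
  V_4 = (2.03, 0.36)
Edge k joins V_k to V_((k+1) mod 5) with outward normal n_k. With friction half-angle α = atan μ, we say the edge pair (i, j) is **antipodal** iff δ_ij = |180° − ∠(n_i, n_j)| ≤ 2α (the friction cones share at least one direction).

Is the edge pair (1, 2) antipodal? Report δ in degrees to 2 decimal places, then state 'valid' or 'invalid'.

α = atan 0.8 = 38.66°;  2α = 77.32°
edge 1: e_1 = (-0.33, -1.03);  n_1 = (-0.9523, +0.3051)
edge 2: e_2 = (+1.12, -1.21);  n_2 = (-0.7339, -0.6793)
∠(n_1, n_2) = 60.55°
δ = |180° − 60.55°| = 119.45°
119.45° > 2α = 77.32°  →  invalid

δ = 119.45°, invalid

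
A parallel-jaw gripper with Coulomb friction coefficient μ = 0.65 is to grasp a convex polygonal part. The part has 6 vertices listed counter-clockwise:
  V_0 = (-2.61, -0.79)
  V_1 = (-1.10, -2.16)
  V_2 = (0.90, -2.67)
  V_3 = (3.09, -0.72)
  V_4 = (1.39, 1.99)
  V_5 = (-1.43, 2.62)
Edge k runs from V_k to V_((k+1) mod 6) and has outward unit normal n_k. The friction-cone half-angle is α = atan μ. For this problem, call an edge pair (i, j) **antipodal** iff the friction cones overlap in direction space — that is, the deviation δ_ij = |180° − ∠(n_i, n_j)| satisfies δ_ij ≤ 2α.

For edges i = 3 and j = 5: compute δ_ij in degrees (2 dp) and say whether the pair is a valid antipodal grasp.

δ = 51.19°, valid

α = atan 0.65 = 33.02°;  2α = 66.05°
edge 3: e_3 = (-1.70, +2.71);  n_3 = (+0.8471, +0.5314)
edge 5: e_5 = (-1.18, -3.41);  n_5 = (-0.9450, +0.3270)
∠(n_3, n_5) = 128.81°
δ = |180° − 128.81°| = 51.19°
51.19° ≤ 2α = 66.05°  →  valid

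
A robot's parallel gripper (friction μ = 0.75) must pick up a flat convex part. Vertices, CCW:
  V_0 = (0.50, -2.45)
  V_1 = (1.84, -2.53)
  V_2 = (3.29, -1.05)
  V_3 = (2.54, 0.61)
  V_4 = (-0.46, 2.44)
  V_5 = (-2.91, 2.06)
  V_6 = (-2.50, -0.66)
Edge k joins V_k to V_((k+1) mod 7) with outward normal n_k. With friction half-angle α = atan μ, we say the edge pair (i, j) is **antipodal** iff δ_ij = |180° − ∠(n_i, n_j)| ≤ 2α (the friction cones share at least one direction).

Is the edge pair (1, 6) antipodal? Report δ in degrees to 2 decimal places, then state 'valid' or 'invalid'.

α = atan 0.75 = 36.87°;  2α = 73.74°
edge 1: e_1 = (+1.45, +1.48);  n_1 = (+0.7143, -0.6998)
edge 6: e_6 = (+3.00, -1.79);  n_6 = (-0.5124, -0.8588)
∠(n_1, n_6) = 76.41°
δ = |180° − 76.41°| = 103.59°
103.59° > 2α = 73.74°  →  invalid

δ = 103.59°, invalid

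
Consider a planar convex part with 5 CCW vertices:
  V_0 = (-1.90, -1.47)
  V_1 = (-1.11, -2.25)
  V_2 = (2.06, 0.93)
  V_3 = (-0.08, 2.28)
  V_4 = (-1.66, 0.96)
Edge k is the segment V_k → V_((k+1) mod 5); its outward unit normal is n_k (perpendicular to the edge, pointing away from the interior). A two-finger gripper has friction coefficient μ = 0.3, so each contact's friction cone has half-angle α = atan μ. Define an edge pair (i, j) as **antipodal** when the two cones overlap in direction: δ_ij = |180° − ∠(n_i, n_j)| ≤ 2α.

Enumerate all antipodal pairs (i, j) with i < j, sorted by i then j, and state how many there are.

α = atan 0.3 = 16.70°;  2α = 33.40°
n_0 = (-0.7026, -0.7116)
n_1 = (+0.7082, -0.7060)
n_2 = (+0.5335, +0.8458)
n_3 = (-0.6411, +0.7674)
n_4 = (-0.9952, +0.0983)
  (0,1): δ = 90.27°  ·
  (0,2): δ = 12.39°  ✓
  (0,3): δ = 84.51°  ·
  (0,4): δ = 128.99°  ·
  (1,2): δ = 77.34°  ·
  (1,3): δ = 5.21°  ✓
  (1,4): δ = 39.27°  ·
  (2,3): δ = 107.88°  ·
  (2,4): δ = 63.40°  ·
  (3,4): δ = 135.52°  ·
antipodal pairs: 2

count = 2; pairs: (0,2), (1,3)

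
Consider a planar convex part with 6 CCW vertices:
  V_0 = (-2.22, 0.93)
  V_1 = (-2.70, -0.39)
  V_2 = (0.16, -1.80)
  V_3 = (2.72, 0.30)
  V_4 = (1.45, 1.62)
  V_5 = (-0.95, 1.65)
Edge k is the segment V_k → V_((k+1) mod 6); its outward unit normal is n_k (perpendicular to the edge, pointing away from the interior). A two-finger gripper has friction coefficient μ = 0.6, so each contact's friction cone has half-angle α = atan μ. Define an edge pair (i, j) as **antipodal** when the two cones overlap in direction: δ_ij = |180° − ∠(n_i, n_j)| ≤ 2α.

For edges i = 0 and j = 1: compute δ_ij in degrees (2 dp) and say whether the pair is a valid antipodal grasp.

α = atan 0.6 = 30.96°;  2α = 61.93°
edge 0: e_0 = (-0.48, -1.32);  n_0 = (-0.9398, +0.3417)
edge 1: e_1 = (+2.86, -1.41);  n_1 = (-0.4422, -0.8969)
∠(n_0, n_1) = 83.74°
δ = |180° − 83.74°| = 96.26°
96.26° > 2α = 61.93°  →  invalid

δ = 96.26°, invalid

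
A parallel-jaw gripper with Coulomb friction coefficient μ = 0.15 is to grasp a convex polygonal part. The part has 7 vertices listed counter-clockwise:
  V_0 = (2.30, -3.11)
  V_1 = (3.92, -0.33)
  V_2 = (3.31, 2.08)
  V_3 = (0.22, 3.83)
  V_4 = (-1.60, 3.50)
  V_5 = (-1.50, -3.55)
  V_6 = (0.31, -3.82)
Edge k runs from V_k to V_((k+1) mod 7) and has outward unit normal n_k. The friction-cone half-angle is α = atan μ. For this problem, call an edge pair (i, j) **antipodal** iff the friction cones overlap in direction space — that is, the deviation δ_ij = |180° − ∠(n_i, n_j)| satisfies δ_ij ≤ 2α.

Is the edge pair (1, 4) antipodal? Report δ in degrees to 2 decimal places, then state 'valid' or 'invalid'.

δ = 13.39°, valid

α = atan 0.15 = 8.53°;  2α = 17.06°
edge 1: e_1 = (-0.61, +2.41);  n_1 = (+0.9694, +0.2454)
edge 4: e_4 = (+0.10, -7.05);  n_4 = (-0.9999, -0.0142)
∠(n_1, n_4) = 166.61°
δ = |180° − 166.61°| = 13.39°
13.39° ≤ 2α = 17.06°  →  valid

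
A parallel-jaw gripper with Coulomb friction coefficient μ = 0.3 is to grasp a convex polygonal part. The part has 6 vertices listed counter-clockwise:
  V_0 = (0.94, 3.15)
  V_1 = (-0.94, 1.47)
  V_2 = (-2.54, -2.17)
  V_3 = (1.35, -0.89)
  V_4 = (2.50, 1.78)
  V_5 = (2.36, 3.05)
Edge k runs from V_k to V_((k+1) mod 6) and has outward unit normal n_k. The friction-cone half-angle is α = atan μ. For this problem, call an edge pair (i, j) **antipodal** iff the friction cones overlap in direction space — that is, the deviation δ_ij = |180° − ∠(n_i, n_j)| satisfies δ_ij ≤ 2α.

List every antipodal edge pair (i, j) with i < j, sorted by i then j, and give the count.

count = 5; pairs: (0,2), (0,3), (1,3), (1,4), (2,5)

α = atan 0.3 = 16.70°;  2α = 33.40°
n_0 = (-0.6663, +0.7457)
n_1 = (-0.9155, +0.4024)
n_2 = (+0.3126, -0.9499)
n_3 = (+0.9184, -0.3956)
n_4 = (+0.9940, +0.1096)
n_5 = (+0.0702, +0.9975)
  (0,1): δ = 155.51°  ·
  (0,2): δ = 23.57°  ✓
  (0,3): δ = 24.91°  ✓
  (0,4): δ = 54.51°  ·
  (0,5): δ = 134.19°  ·
  (1,2): δ = 48.06°  ·
  (1,3): δ = 0.43°  ✓
  (1,4): δ = 30.02°  ✓
  (1,5): δ = 109.70°  ·
  (2,3): δ = 131.52°  ·
  (2,4): δ = 101.92°  ·
  (2,5): δ = 22.24°  ✓
  (3,4): δ = 150.41°  ·
  (3,5): δ = 70.73°  ·
  (4,5): δ = 100.32°  ·
antipodal pairs: 5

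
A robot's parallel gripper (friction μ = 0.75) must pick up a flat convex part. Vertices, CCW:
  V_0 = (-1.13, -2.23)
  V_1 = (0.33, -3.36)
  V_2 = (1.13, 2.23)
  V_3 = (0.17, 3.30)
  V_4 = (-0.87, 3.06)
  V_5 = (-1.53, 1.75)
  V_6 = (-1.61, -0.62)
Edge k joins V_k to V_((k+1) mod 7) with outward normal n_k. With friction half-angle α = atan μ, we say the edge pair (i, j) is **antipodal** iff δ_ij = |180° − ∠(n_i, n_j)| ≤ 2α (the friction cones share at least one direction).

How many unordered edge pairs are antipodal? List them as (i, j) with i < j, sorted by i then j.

count = 10; pairs: (0,1), (0,2), (0,3), (1,3), (1,4), (1,5), (1,6), (2,4), (2,5), (2,6)

α = atan 0.75 = 36.87°;  2α = 73.74°
n_0 = (-0.6121, -0.7908)
n_1 = (+0.9899, -0.1417)
n_2 = (+0.7443, +0.6678)
n_3 = (-0.2249, +0.9744)
n_4 = (-0.8931, +0.4499)
n_5 = (-0.9994, +0.0337)
n_6 = (-0.9583, -0.2857)
  (0,1): δ = 60.41°  ✓
  (0,2): δ = 10.36°  ✓
  (0,3): δ = 50.73°  ✓
  (0,4): δ = 101.00°  ·
  (0,5): δ = 125.81°  ·
  (0,6): δ = 144.34°  ·
  (1,2): δ = 129.96°  ·
  (1,3): δ = 68.86°  ✓
  (1,4): δ = 18.60°  ✓
  (1,5): δ = 6.21°  ✓
  (1,6): δ = 24.75°  ✓
  (2,3): δ = 118.90°  ·
  (2,4): δ = 68.64°  ✓
  (2,5): δ = 43.83°  ✓
  (2,6): δ = 25.30°  ✓
  (3,4): δ = 129.73°  ·
  (3,5): δ = 104.93°  ·
  (3,6): δ = 86.39°  ·
  (4,5): δ = 155.19°  ·
  (4,6): δ = 136.66°  ·
  (5,6): δ = 161.47°  ·
antipodal pairs: 10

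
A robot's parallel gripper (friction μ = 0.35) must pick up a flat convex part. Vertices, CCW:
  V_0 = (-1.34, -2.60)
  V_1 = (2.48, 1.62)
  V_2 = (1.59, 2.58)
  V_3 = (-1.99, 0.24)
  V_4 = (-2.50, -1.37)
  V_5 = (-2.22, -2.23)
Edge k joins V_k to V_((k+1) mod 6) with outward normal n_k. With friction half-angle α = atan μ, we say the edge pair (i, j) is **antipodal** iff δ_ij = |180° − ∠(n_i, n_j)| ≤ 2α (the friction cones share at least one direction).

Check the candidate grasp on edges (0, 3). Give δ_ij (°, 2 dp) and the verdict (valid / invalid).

δ = 24.58°, valid

α = atan 0.35 = 19.29°;  2α = 38.58°
edge 0: e_0 = (+3.82, +4.22);  n_0 = (+0.7414, -0.6711)
edge 3: e_3 = (-0.51, -1.61);  n_3 = (-0.9533, +0.3020)
∠(n_0, n_3) = 155.42°
δ = |180° − 155.42°| = 24.58°
24.58° ≤ 2α = 38.58°  →  valid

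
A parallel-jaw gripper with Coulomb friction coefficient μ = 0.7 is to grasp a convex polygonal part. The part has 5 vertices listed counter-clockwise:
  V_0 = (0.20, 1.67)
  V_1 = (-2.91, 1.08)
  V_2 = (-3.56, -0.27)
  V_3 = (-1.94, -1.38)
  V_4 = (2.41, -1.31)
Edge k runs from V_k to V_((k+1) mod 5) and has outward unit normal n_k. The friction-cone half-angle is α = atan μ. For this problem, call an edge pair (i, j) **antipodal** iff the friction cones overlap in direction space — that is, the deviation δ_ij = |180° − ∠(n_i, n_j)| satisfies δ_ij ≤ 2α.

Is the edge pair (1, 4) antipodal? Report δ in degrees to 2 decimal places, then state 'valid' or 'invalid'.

α = atan 0.7 = 34.99°;  2α = 69.98°
edge 1: e_1 = (-0.65, -1.35);  n_1 = (-0.9010, +0.4338)
edge 4: e_4 = (-2.21, +2.98);  n_4 = (+0.8032, +0.5957)
∠(n_1, n_4) = 117.73°
δ = |180° − 117.73°| = 62.27°
62.27° ≤ 2α = 69.98°  →  valid

δ = 62.27°, valid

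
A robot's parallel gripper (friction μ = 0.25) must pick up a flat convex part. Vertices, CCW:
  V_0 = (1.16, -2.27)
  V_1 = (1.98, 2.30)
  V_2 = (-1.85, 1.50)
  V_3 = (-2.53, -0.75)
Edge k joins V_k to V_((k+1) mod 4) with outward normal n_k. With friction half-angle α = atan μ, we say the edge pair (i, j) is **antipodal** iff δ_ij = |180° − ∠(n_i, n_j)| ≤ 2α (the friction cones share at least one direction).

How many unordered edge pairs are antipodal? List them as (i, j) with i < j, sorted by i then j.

count = 1; pairs: (0,2)

α = atan 0.25 = 14.04°;  2α = 28.07°
n_0 = (+0.9843, -0.1766)
n_1 = (-0.2045, +0.9789)
n_2 = (-0.9572, +0.2893)
n_3 = (-0.3809, -0.9246)
  (0,1): δ = 68.03°  ·
  (0,2): δ = 6.64°  ✓
  (0,3): δ = 77.78°  ·
  (1,2): δ = 118.61°  ·
  (1,3): δ = 34.19°  ·
  (2,3): δ = 95.57°  ·
antipodal pairs: 1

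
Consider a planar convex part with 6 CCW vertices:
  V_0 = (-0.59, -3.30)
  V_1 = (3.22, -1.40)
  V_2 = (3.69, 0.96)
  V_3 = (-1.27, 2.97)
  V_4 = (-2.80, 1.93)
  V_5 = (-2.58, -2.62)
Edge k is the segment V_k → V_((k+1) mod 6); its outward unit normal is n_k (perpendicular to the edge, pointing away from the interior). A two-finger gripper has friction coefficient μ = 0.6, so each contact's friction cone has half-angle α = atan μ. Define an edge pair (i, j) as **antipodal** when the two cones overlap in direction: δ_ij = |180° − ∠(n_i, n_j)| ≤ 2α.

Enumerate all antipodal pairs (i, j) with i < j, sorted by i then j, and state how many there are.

count = 6; pairs: (0,2), (0,3), (1,3), (1,4), (2,5), (3,5)

α = atan 0.6 = 30.96°;  2α = 61.93°
n_0 = (+0.4463, -0.8949)
n_1 = (+0.9807, -0.1953)
n_2 = (+0.3756, +0.9268)
n_3 = (-0.5622, +0.8270)
n_4 = (-0.9988, -0.0483)
n_5 = (-0.3234, -0.9463)
  (0,1): δ = 127.77°  ·
  (0,2): δ = 48.56°  ✓
  (0,3): δ = 7.70°  ✓
  (0,4): δ = 66.26°  ·
  (0,5): δ = 134.63°  ·
  (1,2): δ = 100.80°  ·
  (1,3): δ = 44.53°  ✓
  (1,4): δ = 14.03°  ✓
  (1,5): δ = 82.40°  ·
  (2,3): δ = 123.73°  ·
  (2,4): δ = 65.17°  ·
  (2,5): δ = 3.19°  ✓
  (3,4): δ = 121.44°  ·
  (3,5): δ = 53.07°  ✓
  (4,5): δ = 111.63°  ·
antipodal pairs: 6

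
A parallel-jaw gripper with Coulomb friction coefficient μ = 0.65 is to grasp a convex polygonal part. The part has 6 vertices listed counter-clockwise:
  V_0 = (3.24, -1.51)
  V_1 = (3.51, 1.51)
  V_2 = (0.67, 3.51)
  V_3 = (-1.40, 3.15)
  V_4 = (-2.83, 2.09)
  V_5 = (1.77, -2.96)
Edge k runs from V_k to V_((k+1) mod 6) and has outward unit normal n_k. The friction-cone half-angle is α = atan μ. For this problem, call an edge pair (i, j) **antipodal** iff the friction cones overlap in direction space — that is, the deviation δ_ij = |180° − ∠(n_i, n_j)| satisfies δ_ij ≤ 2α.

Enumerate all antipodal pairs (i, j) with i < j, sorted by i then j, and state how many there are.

α = atan 0.65 = 33.02°;  2α = 66.05°
n_0 = (+0.9960, -0.0890)
n_1 = (+0.5758, +0.8176)
n_2 = (-0.1713, +0.9852)
n_3 = (-0.5955, +0.8034)
n_4 = (-0.7393, -0.6734)
n_5 = (+0.7022, -0.7119)
  (0,1): δ = 120.05°  ·
  (0,2): δ = 75.03°  ·
  (0,3): δ = 48.34°  ✓
  (0,4): δ = 47.44°  ✓
  (0,5): δ = 139.72°  ·
  (1,2): δ = 134.98°  ·
  (1,3): δ = 108.30°  ·
  (1,4): δ = 12.52°  ✓
  (1,5): δ = 79.76°  ·
  (2,3): δ = 153.32°  ·
  (2,4): δ = 57.54°  ✓
  (2,5): δ = 34.74°  ✓
  (3,4): δ = 84.22°  ·
  (3,5): δ = 8.06°  ✓
  (4,5): δ = 87.72°  ·
antipodal pairs: 6

count = 6; pairs: (0,3), (0,4), (1,4), (2,4), (2,5), (3,5)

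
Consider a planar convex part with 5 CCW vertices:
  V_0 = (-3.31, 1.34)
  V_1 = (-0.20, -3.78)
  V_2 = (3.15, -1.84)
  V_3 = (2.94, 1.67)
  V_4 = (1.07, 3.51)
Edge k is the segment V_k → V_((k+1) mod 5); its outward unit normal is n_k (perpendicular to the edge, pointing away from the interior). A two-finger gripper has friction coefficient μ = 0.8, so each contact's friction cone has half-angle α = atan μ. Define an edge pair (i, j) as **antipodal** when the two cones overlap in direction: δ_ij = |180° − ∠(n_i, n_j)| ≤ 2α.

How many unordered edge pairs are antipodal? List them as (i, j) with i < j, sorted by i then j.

count = 5; pairs: (0,2), (0,3), (1,3), (1,4), (2,4)

α = atan 0.8 = 38.66°;  2α = 77.32°
n_0 = (-0.8547, -0.5192)
n_1 = (+0.5011, -0.8654)
n_2 = (+0.9982, +0.0597)
n_3 = (+0.7014, +0.7128)
n_4 = (-0.4439, +0.8961)
  (0,1): δ = 91.20°  ·
  (0,2): δ = 27.85°  ✓
  (0,3): δ = 14.19°  ✓
  (0,4): δ = 85.08°  ·
  (1,2): δ = 116.65°  ·
  (1,3): δ = 74.61°  ✓
  (1,4): δ = 3.72°  ✓
  (2,3): δ = 137.96°  ·
  (2,4): δ = 67.07°  ✓
  (3,4): δ = 109.11°  ·
antipodal pairs: 5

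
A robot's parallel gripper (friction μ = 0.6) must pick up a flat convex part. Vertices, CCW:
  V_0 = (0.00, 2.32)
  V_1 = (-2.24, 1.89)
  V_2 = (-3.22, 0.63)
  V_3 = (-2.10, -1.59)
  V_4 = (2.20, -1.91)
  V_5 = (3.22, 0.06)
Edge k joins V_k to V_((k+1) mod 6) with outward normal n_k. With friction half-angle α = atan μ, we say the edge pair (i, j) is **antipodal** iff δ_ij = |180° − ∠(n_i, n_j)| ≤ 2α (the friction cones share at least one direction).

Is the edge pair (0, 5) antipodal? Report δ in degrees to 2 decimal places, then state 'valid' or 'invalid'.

α = atan 0.6 = 30.96°;  2α = 61.93°
edge 0: e_0 = (-2.24, -0.43);  n_0 = (-0.1885, +0.9821)
edge 5: e_5 = (-3.22, +2.26);  n_5 = (+0.5745, +0.8185)
∠(n_0, n_5) = 45.93°
δ = |180° − 45.93°| = 134.07°
134.07° > 2α = 61.93°  →  invalid

δ = 134.07°, invalid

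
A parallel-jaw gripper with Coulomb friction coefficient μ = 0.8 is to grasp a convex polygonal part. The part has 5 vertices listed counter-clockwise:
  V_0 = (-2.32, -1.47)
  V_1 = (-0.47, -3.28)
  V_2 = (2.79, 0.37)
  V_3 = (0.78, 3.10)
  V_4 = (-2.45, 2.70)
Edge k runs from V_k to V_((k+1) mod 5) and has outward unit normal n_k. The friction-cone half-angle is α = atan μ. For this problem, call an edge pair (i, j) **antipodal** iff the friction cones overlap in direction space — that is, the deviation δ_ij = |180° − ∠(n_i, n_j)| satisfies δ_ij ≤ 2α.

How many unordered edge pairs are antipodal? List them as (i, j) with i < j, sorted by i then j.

α = atan 0.8 = 38.66°;  2α = 77.32°
n_0 = (-0.6993, -0.7148)
n_1 = (+0.7458, -0.6661)
n_2 = (+0.8053, +0.5929)
n_3 = (-0.1229, +0.9924)
n_4 = (-0.9995, -0.0312)
  (0,1): δ = 87.40°  ·
  (0,2): δ = 9.26°  ✓
  (0,3): δ = 51.43°  ✓
  (0,4): δ = 136.16°  ·
  (1,2): δ = 101.87°  ·
  (1,3): δ = 41.17°  ✓
  (1,4): δ = 43.56°  ✓
  (2,3): δ = 119.30°  ·
  (2,4): δ = 34.58°  ✓
  (3,4): δ = 95.27°  ·
antipodal pairs: 5

count = 5; pairs: (0,2), (0,3), (1,3), (1,4), (2,4)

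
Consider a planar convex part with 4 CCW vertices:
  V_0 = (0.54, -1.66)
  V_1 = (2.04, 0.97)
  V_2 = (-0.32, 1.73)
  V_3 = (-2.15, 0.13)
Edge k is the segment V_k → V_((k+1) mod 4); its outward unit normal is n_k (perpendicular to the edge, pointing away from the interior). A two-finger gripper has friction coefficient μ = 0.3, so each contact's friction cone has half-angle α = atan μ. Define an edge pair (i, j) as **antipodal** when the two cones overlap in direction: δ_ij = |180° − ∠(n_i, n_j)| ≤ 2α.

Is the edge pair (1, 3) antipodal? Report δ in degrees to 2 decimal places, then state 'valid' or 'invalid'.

δ = 15.79°, valid

α = atan 0.3 = 16.70°;  2α = 33.40°
edge 1: e_1 = (-2.36, +0.76);  n_1 = (+0.3065, +0.9519)
edge 3: e_3 = (+2.69, -1.79);  n_3 = (-0.5540, -0.8325)
∠(n_1, n_3) = 164.21°
δ = |180° − 164.21°| = 15.79°
15.79° ≤ 2α = 33.40°  →  valid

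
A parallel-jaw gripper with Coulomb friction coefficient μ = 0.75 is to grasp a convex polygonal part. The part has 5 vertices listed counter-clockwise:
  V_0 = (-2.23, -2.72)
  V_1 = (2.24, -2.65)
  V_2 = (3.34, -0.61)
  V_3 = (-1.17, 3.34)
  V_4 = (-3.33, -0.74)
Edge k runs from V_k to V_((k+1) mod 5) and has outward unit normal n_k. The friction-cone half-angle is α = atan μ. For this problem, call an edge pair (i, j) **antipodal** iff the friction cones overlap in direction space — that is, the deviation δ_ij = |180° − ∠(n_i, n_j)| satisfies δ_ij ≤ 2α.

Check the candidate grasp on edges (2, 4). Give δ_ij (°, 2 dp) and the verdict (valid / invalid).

δ = 19.73°, valid

α = atan 0.75 = 36.87°;  2α = 73.74°
edge 2: e_2 = (-4.51, +3.95);  n_2 = (+0.6589, +0.7523)
edge 4: e_4 = (+1.10, -1.98);  n_4 = (-0.8742, -0.4856)
∠(n_2, n_4) = 160.27°
δ = |180° − 160.27°| = 19.73°
19.73° ≤ 2α = 73.74°  →  valid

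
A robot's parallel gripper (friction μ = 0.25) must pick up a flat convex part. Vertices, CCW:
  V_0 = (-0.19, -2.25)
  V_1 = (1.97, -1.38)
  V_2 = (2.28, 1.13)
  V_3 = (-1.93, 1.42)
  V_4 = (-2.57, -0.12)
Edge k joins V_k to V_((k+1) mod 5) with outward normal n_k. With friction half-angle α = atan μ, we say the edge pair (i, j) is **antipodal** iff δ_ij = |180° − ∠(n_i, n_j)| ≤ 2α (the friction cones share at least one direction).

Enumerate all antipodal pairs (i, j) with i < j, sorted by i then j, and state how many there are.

count = 2; pairs: (0,2), (1,3)

α = atan 0.25 = 14.04°;  2α = 28.07°
n_0 = (+0.3736, -0.9276)
n_1 = (+0.9925, -0.1226)
n_2 = (+0.0687, +0.9976)
n_3 = (-0.9234, +0.3838)
n_4 = (-0.6669, -0.7452)
  (0,1): δ = 118.98°  ·
  (0,2): δ = 25.88°  ✓
  (0,3): δ = 45.49°  ·
  (0,4): δ = 116.23°  ·
  (1,2): δ = 86.90°  ·
  (1,3): δ = 15.53°  ✓
  (1,4): δ = 55.21°  ·
  (2,3): δ = 108.63°  ·
  (2,4): δ = 37.89°  ·
  (3,4): δ = 109.26°  ·
antipodal pairs: 2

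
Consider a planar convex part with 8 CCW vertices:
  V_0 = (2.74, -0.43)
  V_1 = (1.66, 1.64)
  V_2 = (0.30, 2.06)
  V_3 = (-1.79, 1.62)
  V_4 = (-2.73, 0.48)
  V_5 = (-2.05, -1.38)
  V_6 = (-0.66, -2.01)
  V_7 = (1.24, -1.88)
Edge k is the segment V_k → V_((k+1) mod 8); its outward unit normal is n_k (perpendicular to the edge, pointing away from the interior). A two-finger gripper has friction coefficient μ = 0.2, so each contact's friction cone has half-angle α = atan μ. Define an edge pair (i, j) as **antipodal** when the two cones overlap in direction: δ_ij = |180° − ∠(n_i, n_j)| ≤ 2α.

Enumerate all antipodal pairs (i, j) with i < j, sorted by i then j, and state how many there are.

α = atan 0.2 = 11.31°;  2α = 22.62°
n_0 = (+0.8866, +0.4626)
n_1 = (+0.2951, +0.9555)
n_2 = (-0.2060, +0.9785)
n_3 = (-0.7715, +0.6362)
n_4 = (-0.9392, -0.3434)
n_5 = (-0.4128, -0.9108)
n_6 = (+0.0683, -0.9977)
n_7 = (+0.6950, -0.7190)
  (0,1): δ = 134.71°  ·
  (0,2): δ = 105.66°  ·
  (0,3): δ = 67.06°  ·
  (0,4): δ = 7.47°  ✓
  (0,5): δ = 38.07°  ·
  (0,6): δ = 66.36°  ·
  (0,7): δ = 106.48°  ·
  (1,2): δ = 150.95°  ·
  (1,3): δ = 112.35°  ·
  (1,4): δ = 52.76°  ·
  (1,5): δ = 7.22°  ✓
  (1,6): δ = 21.08°  ✓
  (1,7): δ = 61.19°  ·
  (2,3): δ = 141.40°  ·
  (2,4): δ = 81.81°  ·
  (2,5): δ = 36.27°  ·
  (2,6): δ = 7.97°  ✓
  (2,7): δ = 32.14°  ·
  (3,4): δ = 120.41°  ·
  (3,5): δ = 74.87°  ·
  (3,6): δ = 46.58°  ·
  (3,7): δ = 6.46°  ✓
  (4,5): δ = 134.46°  ·
  (4,6): δ = 106.17°  ·
  (4,7): δ = 66.05°  ·
  (5,6): δ = 151.70°  ·
  (5,7): δ = 111.59°  ·
  (6,7): δ = 139.89°  ·
antipodal pairs: 5

count = 5; pairs: (0,4), (1,5), (1,6), (2,6), (3,7)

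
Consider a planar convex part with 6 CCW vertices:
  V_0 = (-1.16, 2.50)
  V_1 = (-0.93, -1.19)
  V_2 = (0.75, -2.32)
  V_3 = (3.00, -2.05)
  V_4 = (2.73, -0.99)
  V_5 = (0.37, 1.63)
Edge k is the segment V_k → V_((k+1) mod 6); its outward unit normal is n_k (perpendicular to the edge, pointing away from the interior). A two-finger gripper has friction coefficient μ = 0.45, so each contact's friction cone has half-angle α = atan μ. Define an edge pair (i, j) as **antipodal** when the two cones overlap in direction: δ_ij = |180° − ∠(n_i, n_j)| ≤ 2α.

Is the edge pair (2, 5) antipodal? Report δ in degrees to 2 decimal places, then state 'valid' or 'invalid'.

α = atan 0.45 = 24.23°;  2α = 48.46°
edge 2: e_2 = (+2.25, +0.27);  n_2 = (+0.1191, -0.9929)
edge 5: e_5 = (-1.53, +0.87);  n_5 = (+0.4943, +0.8693)
∠(n_2, n_5) = 143.53°
δ = |180° − 143.53°| = 36.47°
36.47° ≤ 2α = 48.46°  →  valid

δ = 36.47°, valid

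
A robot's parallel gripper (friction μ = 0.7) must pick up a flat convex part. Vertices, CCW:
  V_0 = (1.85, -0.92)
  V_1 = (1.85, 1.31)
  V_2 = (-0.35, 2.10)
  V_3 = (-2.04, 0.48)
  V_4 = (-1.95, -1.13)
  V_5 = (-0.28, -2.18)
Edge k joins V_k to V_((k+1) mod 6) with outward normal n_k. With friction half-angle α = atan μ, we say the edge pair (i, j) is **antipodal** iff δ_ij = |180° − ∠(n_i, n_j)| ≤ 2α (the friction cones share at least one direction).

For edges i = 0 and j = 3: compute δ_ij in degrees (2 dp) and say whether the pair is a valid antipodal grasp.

δ = 3.20°, valid

α = atan 0.7 = 34.99°;  2α = 69.98°
edge 0: e_0 = (+0.00, +2.23);  n_0 = (+1.0000, -0.0000)
edge 3: e_3 = (+0.09, -1.61);  n_3 = (-0.9984, -0.0558)
∠(n_0, n_3) = 176.80°
δ = |180° − 176.80°| = 3.20°
3.20° ≤ 2α = 69.98°  →  valid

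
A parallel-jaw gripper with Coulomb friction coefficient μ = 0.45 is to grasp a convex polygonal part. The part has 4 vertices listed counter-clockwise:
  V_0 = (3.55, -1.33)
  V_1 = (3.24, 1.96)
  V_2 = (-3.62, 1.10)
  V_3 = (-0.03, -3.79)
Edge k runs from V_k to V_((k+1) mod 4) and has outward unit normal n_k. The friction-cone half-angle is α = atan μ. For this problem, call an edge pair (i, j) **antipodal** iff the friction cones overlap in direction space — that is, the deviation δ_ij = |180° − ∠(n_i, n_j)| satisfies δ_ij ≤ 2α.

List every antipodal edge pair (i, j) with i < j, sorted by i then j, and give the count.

count = 2; pairs: (0,2), (1,3)

α = atan 0.45 = 24.23°;  2α = 48.46°
n_0 = (+0.9956, +0.0938)
n_1 = (-0.1244, +0.9922)
n_2 = (-0.8061, -0.5918)
n_3 = (+0.5663, -0.8242)
  (0,1): δ = 88.24°  ·
  (0,2): δ = 30.90°  ✓
  (0,3): δ = 119.11°  ·
  (1,2): δ = 60.86°  ·
  (1,3): δ = 27.35°  ✓
  (2,3): δ = 91.79°  ·
antipodal pairs: 2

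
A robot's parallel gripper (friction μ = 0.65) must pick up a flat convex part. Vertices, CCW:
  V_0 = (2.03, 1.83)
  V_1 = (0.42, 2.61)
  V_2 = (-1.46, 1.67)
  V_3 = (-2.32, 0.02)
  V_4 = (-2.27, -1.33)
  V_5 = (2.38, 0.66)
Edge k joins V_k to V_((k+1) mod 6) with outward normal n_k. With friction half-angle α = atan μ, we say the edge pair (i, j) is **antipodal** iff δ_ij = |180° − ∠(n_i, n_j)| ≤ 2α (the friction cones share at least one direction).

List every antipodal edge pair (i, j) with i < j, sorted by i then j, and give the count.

α = atan 0.65 = 33.02°;  2α = 66.05°
n_0 = (+0.4360, +0.8999)
n_1 = (-0.4472, +0.8944)
n_2 = (-0.8868, +0.4622)
n_3 = (-0.9993, -0.0370)
n_4 = (+0.3934, -0.9193)
n_5 = (+0.9581, +0.2866)
  (0,1): δ = 127.59°  ·
  (0,2): δ = 91.68°  ·
  (0,3): δ = 62.03°  ✓
  (0,4): δ = 49.02°  ✓
  (0,5): δ = 132.50°  ·
  (1,2): δ = 144.09°  ·
  (1,3): δ = 114.44°  ·
  (1,4): δ = 3.40°  ✓
  (1,5): δ = 80.09°  ·
  (2,3): δ = 150.35°  ·
  (2,4): δ = 39.30°  ✓
  (2,5): δ = 44.18°  ✓
  (3,4): δ = 68.95°  ·
  (3,5): δ = 14.53°  ✓
  (4,5): δ = 96.51°  ·
antipodal pairs: 6

count = 6; pairs: (0,3), (0,4), (1,4), (2,4), (2,5), (3,5)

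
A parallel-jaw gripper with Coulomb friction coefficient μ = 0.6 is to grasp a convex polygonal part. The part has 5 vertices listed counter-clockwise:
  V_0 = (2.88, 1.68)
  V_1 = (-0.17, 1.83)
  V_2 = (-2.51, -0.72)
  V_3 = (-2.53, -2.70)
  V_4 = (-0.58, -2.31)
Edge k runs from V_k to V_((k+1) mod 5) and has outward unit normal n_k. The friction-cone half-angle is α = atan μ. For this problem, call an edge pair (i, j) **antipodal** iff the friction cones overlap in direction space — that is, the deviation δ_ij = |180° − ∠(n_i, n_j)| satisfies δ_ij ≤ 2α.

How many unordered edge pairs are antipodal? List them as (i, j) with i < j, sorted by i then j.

count = 5; pairs: (0,3), (0,4), (1,3), (1,4), (2,4)

α = atan 0.6 = 30.96°;  2α = 61.93°
n_0 = (+0.0491, +0.9988)
n_1 = (-0.7368, +0.6761)
n_2 = (-0.9999, +0.0101)
n_3 = (+0.1961, -0.9806)
n_4 = (+0.7555, -0.6551)
  (0,1): δ = 129.73°  ·
  (0,2): δ = 87.76°  ·
  (0,3): δ = 14.13°  ✓
  (0,4): δ = 51.88°  ✓
  (1,2): δ = 138.04°  ·
  (1,3): δ = 36.15°  ✓
  (1,4): δ = 1.61°  ✓
  (2,3): δ = 78.11°  ·
  (2,4): δ = 40.35°  ✓
  (3,4): δ = 142.24°  ·
antipodal pairs: 5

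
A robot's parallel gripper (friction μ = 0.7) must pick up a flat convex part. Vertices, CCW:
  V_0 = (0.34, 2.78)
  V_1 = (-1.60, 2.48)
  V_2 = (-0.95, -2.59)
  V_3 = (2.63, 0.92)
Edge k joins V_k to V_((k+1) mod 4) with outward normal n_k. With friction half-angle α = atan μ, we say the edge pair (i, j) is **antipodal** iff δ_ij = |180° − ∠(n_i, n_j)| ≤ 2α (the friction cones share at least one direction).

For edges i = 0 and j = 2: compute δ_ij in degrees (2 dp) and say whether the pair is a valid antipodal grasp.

δ = 35.64°, valid

α = atan 0.7 = 34.99°;  2α = 69.98°
edge 0: e_0 = (-1.94, -0.30);  n_0 = (-0.1528, +0.9883)
edge 2: e_2 = (+3.58, +3.51);  n_2 = (+0.7001, -0.7141)
∠(n_0, n_2) = 144.36°
δ = |180° − 144.36°| = 35.64°
35.64° ≤ 2α = 69.98°  →  valid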